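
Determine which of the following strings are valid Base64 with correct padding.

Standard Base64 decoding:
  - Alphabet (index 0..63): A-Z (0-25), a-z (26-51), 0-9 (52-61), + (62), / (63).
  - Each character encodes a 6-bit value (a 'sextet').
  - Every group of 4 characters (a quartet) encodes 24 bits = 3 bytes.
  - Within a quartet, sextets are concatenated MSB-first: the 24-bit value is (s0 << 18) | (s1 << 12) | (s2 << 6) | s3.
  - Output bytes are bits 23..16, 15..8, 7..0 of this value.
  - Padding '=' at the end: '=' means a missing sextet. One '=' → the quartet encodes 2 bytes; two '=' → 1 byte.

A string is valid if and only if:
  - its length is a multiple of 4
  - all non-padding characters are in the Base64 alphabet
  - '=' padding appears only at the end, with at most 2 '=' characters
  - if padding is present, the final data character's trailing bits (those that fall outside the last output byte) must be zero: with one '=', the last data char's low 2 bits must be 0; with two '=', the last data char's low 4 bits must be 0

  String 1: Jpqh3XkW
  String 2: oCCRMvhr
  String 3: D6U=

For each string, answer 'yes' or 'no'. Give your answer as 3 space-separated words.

Answer: yes yes yes

Derivation:
String 1: 'Jpqh3XkW' → valid
String 2: 'oCCRMvhr' → valid
String 3: 'D6U=' → valid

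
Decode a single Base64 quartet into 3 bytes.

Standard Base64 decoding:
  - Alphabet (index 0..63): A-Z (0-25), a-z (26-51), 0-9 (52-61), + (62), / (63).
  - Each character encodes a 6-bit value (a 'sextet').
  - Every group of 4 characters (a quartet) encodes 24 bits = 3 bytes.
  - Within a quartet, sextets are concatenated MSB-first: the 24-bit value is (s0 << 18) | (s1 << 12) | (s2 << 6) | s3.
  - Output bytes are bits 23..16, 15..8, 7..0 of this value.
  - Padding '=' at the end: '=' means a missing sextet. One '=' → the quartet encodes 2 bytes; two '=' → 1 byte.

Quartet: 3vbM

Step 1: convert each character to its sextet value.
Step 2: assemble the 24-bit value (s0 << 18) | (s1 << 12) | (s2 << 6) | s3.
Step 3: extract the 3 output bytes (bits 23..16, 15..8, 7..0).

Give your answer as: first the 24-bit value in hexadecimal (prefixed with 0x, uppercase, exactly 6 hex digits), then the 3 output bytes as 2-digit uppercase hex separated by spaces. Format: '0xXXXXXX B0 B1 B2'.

Sextets: 3=55, v=47, b=27, M=12
24-bit: (55<<18) | (47<<12) | (27<<6) | 12
      = 0xDC0000 | 0x02F000 | 0x0006C0 | 0x00000C
      = 0xDEF6CC
Bytes: (v>>16)&0xFF=DE, (v>>8)&0xFF=F6, v&0xFF=CC

Answer: 0xDEF6CC DE F6 CC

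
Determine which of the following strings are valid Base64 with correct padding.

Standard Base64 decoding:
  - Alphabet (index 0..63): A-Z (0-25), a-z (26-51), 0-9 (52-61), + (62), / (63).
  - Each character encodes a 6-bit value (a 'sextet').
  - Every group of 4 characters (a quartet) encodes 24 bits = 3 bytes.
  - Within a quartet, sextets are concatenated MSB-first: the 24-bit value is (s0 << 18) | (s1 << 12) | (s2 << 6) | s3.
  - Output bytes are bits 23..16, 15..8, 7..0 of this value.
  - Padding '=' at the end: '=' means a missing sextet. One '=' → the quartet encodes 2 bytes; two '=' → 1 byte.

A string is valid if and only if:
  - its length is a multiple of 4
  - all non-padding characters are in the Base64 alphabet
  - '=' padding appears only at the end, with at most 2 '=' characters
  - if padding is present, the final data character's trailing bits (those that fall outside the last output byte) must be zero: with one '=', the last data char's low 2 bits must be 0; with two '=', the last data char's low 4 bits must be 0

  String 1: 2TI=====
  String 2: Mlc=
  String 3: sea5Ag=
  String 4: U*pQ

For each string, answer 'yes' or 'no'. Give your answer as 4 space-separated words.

String 1: '2TI=====' → invalid (5 pad chars (max 2))
String 2: 'Mlc=' → valid
String 3: 'sea5Ag=' → invalid (len=7 not mult of 4)
String 4: 'U*pQ' → invalid (bad char(s): ['*'])

Answer: no yes no no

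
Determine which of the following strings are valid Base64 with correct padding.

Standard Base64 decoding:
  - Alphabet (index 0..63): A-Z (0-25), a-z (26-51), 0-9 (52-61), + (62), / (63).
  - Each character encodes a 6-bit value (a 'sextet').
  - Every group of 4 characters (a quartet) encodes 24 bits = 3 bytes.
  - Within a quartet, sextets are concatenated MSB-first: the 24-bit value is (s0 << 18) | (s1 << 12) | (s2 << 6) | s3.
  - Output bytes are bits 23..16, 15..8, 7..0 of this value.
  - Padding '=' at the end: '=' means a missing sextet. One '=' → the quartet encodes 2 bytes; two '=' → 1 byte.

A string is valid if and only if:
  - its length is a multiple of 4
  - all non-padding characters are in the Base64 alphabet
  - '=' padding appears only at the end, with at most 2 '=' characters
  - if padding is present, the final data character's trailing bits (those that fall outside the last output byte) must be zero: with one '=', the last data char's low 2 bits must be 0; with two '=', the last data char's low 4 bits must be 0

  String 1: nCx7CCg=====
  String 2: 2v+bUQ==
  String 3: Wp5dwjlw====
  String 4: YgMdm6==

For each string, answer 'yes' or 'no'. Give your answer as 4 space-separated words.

String 1: 'nCx7CCg=====' → invalid (5 pad chars (max 2))
String 2: '2v+bUQ==' → valid
String 3: 'Wp5dwjlw====' → invalid (4 pad chars (max 2))
String 4: 'YgMdm6==' → invalid (bad trailing bits)

Answer: no yes no no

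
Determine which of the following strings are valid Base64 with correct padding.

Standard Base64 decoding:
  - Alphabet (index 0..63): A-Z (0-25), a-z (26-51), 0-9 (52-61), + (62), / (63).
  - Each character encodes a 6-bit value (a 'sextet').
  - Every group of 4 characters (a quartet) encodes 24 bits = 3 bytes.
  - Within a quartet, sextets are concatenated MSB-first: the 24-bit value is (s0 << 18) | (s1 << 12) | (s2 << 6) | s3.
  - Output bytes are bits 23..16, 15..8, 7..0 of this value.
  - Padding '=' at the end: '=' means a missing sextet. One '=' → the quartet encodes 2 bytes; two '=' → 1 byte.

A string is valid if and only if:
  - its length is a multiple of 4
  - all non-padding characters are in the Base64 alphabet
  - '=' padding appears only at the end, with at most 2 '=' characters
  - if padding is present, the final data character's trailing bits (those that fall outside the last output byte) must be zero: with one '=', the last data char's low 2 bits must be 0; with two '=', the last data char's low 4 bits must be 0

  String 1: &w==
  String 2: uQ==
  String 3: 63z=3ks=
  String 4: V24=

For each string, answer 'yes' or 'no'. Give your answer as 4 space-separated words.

String 1: '&w==' → invalid (bad char(s): ['&'])
String 2: 'uQ==' → valid
String 3: '63z=3ks=' → invalid (bad char(s): ['=']; '=' in middle)
String 4: 'V24=' → valid

Answer: no yes no yes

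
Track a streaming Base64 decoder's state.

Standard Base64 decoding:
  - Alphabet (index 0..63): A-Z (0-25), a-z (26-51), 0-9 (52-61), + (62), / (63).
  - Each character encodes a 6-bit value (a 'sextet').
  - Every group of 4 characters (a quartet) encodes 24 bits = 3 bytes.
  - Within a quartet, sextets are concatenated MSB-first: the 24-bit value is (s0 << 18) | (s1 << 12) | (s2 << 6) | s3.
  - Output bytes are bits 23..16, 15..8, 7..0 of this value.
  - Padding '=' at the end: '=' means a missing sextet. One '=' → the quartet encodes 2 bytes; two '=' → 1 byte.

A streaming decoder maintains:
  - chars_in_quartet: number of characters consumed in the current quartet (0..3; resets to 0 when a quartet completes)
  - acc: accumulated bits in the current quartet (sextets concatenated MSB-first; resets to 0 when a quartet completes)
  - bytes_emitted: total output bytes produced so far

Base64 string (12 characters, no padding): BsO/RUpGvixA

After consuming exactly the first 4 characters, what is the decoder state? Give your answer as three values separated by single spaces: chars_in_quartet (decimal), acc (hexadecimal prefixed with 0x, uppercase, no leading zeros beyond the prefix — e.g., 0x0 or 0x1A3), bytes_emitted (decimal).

Answer: 0 0x0 3

Derivation:
After char 0 ('B'=1): chars_in_quartet=1 acc=0x1 bytes_emitted=0
After char 1 ('s'=44): chars_in_quartet=2 acc=0x6C bytes_emitted=0
After char 2 ('O'=14): chars_in_quartet=3 acc=0x1B0E bytes_emitted=0
After char 3 ('/'=63): chars_in_quartet=4 acc=0x6C3BF -> emit 06 C3 BF, reset; bytes_emitted=3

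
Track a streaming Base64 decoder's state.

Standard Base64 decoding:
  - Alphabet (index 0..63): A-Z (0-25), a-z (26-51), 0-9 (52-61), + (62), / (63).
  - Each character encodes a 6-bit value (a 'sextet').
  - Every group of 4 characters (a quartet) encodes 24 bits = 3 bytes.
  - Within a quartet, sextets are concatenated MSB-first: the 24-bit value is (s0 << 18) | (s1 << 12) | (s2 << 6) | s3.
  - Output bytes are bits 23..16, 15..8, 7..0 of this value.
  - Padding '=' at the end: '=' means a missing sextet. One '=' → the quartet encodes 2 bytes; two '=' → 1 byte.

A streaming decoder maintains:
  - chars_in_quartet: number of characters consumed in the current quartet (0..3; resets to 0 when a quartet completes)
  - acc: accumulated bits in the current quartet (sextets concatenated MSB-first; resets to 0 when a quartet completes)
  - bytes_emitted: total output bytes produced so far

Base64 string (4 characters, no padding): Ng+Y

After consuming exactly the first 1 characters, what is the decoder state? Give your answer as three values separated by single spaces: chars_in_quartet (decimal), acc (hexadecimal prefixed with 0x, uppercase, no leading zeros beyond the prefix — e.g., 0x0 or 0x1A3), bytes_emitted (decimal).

Answer: 1 0xD 0

Derivation:
After char 0 ('N'=13): chars_in_quartet=1 acc=0xD bytes_emitted=0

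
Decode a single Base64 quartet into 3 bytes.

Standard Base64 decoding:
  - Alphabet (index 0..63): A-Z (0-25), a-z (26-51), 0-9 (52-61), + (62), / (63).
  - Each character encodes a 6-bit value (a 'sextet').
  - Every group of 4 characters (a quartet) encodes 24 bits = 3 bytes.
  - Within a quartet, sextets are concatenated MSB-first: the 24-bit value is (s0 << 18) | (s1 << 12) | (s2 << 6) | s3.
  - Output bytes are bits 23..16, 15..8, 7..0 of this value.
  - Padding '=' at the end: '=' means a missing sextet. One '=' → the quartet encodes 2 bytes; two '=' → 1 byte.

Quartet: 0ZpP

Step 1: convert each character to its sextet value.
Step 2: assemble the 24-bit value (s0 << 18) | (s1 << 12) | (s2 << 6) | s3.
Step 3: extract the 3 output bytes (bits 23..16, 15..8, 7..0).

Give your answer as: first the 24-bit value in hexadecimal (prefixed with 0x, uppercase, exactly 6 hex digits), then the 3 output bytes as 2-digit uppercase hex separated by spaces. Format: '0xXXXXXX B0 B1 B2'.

Answer: 0xD19A4F D1 9A 4F

Derivation:
Sextets: 0=52, Z=25, p=41, P=15
24-bit: (52<<18) | (25<<12) | (41<<6) | 15
      = 0xD00000 | 0x019000 | 0x000A40 | 0x00000F
      = 0xD19A4F
Bytes: (v>>16)&0xFF=D1, (v>>8)&0xFF=9A, v&0xFF=4F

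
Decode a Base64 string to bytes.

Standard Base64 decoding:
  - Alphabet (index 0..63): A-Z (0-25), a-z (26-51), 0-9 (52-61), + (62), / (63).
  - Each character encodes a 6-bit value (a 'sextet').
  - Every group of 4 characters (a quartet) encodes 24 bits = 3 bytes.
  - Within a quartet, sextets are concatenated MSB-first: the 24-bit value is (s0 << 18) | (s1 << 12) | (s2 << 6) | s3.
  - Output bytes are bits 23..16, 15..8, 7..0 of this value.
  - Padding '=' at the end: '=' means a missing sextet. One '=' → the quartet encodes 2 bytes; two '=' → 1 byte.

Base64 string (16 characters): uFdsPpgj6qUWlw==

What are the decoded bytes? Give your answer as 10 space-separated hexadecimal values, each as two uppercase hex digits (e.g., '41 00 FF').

Answer: B8 57 6C 3E 98 23 EA A5 16 97

Derivation:
After char 0 ('u'=46): chars_in_quartet=1 acc=0x2E bytes_emitted=0
After char 1 ('F'=5): chars_in_quartet=2 acc=0xB85 bytes_emitted=0
After char 2 ('d'=29): chars_in_quartet=3 acc=0x2E15D bytes_emitted=0
After char 3 ('s'=44): chars_in_quartet=4 acc=0xB8576C -> emit B8 57 6C, reset; bytes_emitted=3
After char 4 ('P'=15): chars_in_quartet=1 acc=0xF bytes_emitted=3
After char 5 ('p'=41): chars_in_quartet=2 acc=0x3E9 bytes_emitted=3
After char 6 ('g'=32): chars_in_quartet=3 acc=0xFA60 bytes_emitted=3
After char 7 ('j'=35): chars_in_quartet=4 acc=0x3E9823 -> emit 3E 98 23, reset; bytes_emitted=6
After char 8 ('6'=58): chars_in_quartet=1 acc=0x3A bytes_emitted=6
After char 9 ('q'=42): chars_in_quartet=2 acc=0xEAA bytes_emitted=6
After char 10 ('U'=20): chars_in_quartet=3 acc=0x3AA94 bytes_emitted=6
After char 11 ('W'=22): chars_in_quartet=4 acc=0xEAA516 -> emit EA A5 16, reset; bytes_emitted=9
After char 12 ('l'=37): chars_in_quartet=1 acc=0x25 bytes_emitted=9
After char 13 ('w'=48): chars_in_quartet=2 acc=0x970 bytes_emitted=9
Padding '==': partial quartet acc=0x970 -> emit 97; bytes_emitted=10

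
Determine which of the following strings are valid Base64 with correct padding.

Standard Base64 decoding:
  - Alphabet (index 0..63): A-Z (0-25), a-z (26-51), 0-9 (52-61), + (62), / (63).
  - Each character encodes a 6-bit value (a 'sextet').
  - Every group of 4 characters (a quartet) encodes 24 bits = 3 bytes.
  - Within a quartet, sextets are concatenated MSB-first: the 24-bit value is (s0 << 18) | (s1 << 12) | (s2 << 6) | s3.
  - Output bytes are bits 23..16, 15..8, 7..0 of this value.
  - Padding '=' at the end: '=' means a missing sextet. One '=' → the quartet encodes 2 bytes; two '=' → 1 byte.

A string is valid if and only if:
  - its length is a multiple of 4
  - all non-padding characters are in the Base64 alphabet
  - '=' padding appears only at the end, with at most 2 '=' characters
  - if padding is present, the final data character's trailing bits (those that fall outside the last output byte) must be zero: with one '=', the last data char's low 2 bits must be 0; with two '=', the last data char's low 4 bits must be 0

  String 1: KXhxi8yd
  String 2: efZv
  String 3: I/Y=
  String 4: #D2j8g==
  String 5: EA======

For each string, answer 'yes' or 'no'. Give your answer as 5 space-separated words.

Answer: yes yes yes no no

Derivation:
String 1: 'KXhxi8yd' → valid
String 2: 'efZv' → valid
String 3: 'I/Y=' → valid
String 4: '#D2j8g==' → invalid (bad char(s): ['#'])
String 5: 'EA======' → invalid (6 pad chars (max 2))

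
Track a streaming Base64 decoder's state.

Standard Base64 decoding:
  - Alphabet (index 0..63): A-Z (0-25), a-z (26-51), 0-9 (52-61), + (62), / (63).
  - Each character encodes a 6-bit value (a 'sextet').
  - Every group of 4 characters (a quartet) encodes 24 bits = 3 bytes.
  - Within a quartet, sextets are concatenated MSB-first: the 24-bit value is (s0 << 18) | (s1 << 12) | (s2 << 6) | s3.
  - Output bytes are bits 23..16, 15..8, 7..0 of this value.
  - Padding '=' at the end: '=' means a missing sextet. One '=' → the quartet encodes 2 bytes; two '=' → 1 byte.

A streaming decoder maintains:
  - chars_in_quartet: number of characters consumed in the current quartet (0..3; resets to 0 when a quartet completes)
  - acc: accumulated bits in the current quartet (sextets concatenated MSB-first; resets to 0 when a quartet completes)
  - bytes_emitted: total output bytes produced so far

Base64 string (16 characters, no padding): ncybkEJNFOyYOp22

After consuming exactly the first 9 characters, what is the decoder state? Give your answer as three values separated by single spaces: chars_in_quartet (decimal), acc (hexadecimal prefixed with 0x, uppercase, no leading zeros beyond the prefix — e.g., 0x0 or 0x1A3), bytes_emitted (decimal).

After char 0 ('n'=39): chars_in_quartet=1 acc=0x27 bytes_emitted=0
After char 1 ('c'=28): chars_in_quartet=2 acc=0x9DC bytes_emitted=0
After char 2 ('y'=50): chars_in_quartet=3 acc=0x27732 bytes_emitted=0
After char 3 ('b'=27): chars_in_quartet=4 acc=0x9DCC9B -> emit 9D CC 9B, reset; bytes_emitted=3
After char 4 ('k'=36): chars_in_quartet=1 acc=0x24 bytes_emitted=3
After char 5 ('E'=4): chars_in_quartet=2 acc=0x904 bytes_emitted=3
After char 6 ('J'=9): chars_in_quartet=3 acc=0x24109 bytes_emitted=3
After char 7 ('N'=13): chars_in_quartet=4 acc=0x90424D -> emit 90 42 4D, reset; bytes_emitted=6
After char 8 ('F'=5): chars_in_quartet=1 acc=0x5 bytes_emitted=6

Answer: 1 0x5 6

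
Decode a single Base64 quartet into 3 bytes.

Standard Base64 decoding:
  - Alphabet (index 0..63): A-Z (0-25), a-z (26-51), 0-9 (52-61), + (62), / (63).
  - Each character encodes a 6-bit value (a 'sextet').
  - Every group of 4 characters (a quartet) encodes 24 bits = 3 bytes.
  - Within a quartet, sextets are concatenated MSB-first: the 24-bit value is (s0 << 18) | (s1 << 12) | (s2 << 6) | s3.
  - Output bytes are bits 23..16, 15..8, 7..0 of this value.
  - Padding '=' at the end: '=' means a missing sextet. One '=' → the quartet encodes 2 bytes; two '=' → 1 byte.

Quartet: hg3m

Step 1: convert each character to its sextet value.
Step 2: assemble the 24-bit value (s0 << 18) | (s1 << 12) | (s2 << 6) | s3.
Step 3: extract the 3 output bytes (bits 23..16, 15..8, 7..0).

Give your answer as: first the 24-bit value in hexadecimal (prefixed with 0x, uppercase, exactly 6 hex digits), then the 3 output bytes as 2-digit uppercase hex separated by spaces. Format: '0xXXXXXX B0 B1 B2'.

Answer: 0x860DE6 86 0D E6

Derivation:
Sextets: h=33, g=32, 3=55, m=38
24-bit: (33<<18) | (32<<12) | (55<<6) | 38
      = 0x840000 | 0x020000 | 0x000DC0 | 0x000026
      = 0x860DE6
Bytes: (v>>16)&0xFF=86, (v>>8)&0xFF=0D, v&0xFF=E6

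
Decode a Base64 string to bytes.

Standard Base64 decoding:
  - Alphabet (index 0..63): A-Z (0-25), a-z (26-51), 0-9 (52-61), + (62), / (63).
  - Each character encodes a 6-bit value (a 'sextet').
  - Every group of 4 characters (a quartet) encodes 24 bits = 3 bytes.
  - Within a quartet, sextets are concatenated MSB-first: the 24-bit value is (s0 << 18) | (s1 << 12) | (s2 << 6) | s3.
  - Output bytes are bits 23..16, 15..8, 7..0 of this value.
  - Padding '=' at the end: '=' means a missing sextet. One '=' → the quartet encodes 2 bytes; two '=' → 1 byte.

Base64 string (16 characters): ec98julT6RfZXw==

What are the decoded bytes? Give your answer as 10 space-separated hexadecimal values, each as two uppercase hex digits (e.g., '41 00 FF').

Answer: 79 CF 7C 8E E9 53 E9 17 D9 5F

Derivation:
After char 0 ('e'=30): chars_in_quartet=1 acc=0x1E bytes_emitted=0
After char 1 ('c'=28): chars_in_quartet=2 acc=0x79C bytes_emitted=0
After char 2 ('9'=61): chars_in_quartet=3 acc=0x1E73D bytes_emitted=0
After char 3 ('8'=60): chars_in_quartet=4 acc=0x79CF7C -> emit 79 CF 7C, reset; bytes_emitted=3
After char 4 ('j'=35): chars_in_quartet=1 acc=0x23 bytes_emitted=3
After char 5 ('u'=46): chars_in_quartet=2 acc=0x8EE bytes_emitted=3
After char 6 ('l'=37): chars_in_quartet=3 acc=0x23BA5 bytes_emitted=3
After char 7 ('T'=19): chars_in_quartet=4 acc=0x8EE953 -> emit 8E E9 53, reset; bytes_emitted=6
After char 8 ('6'=58): chars_in_quartet=1 acc=0x3A bytes_emitted=6
After char 9 ('R'=17): chars_in_quartet=2 acc=0xE91 bytes_emitted=6
After char 10 ('f'=31): chars_in_quartet=3 acc=0x3A45F bytes_emitted=6
After char 11 ('Z'=25): chars_in_quartet=4 acc=0xE917D9 -> emit E9 17 D9, reset; bytes_emitted=9
After char 12 ('X'=23): chars_in_quartet=1 acc=0x17 bytes_emitted=9
After char 13 ('w'=48): chars_in_quartet=2 acc=0x5F0 bytes_emitted=9
Padding '==': partial quartet acc=0x5F0 -> emit 5F; bytes_emitted=10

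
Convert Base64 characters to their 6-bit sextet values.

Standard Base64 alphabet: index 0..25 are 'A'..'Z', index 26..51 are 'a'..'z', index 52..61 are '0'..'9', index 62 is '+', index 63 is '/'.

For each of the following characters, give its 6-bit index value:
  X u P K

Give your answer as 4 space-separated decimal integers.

'X': A..Z range, ord('X') − ord('A') = 23
'u': a..z range, 26 + ord('u') − ord('a') = 46
'P': A..Z range, ord('P') − ord('A') = 15
'K': A..Z range, ord('K') − ord('A') = 10

Answer: 23 46 15 10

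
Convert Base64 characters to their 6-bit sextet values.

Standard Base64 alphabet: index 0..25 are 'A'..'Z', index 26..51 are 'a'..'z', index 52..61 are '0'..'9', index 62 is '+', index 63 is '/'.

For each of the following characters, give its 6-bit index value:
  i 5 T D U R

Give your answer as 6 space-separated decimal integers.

'i': a..z range, 26 + ord('i') − ord('a') = 34
'5': 0..9 range, 52 + ord('5') − ord('0') = 57
'T': A..Z range, ord('T') − ord('A') = 19
'D': A..Z range, ord('D') − ord('A') = 3
'U': A..Z range, ord('U') − ord('A') = 20
'R': A..Z range, ord('R') − ord('A') = 17

Answer: 34 57 19 3 20 17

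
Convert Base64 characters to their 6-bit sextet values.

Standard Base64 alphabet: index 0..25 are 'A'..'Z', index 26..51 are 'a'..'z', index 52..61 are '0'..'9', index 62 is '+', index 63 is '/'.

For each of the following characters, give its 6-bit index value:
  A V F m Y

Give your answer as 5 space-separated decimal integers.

'A': A..Z range, ord('A') − ord('A') = 0
'V': A..Z range, ord('V') − ord('A') = 21
'F': A..Z range, ord('F') − ord('A') = 5
'm': a..z range, 26 + ord('m') − ord('a') = 38
'Y': A..Z range, ord('Y') − ord('A') = 24

Answer: 0 21 5 38 24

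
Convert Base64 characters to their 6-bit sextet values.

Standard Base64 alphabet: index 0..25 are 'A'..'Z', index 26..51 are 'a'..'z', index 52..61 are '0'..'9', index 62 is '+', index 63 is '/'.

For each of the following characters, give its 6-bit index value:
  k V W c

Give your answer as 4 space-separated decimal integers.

'k': a..z range, 26 + ord('k') − ord('a') = 36
'V': A..Z range, ord('V') − ord('A') = 21
'W': A..Z range, ord('W') − ord('A') = 22
'c': a..z range, 26 + ord('c') − ord('a') = 28

Answer: 36 21 22 28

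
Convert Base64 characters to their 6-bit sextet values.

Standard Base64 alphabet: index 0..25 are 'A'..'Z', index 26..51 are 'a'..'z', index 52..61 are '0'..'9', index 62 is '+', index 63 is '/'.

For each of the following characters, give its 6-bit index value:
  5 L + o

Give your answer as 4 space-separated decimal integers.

Answer: 57 11 62 40

Derivation:
'5': 0..9 range, 52 + ord('5') − ord('0') = 57
'L': A..Z range, ord('L') − ord('A') = 11
'+': index 62
'o': a..z range, 26 + ord('o') − ord('a') = 40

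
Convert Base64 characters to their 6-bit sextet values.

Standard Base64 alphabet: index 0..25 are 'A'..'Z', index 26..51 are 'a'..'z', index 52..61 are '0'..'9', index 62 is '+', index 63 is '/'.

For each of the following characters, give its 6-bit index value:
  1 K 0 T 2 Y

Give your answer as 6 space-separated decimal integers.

Answer: 53 10 52 19 54 24

Derivation:
'1': 0..9 range, 52 + ord('1') − ord('0') = 53
'K': A..Z range, ord('K') − ord('A') = 10
'0': 0..9 range, 52 + ord('0') − ord('0') = 52
'T': A..Z range, ord('T') − ord('A') = 19
'2': 0..9 range, 52 + ord('2') − ord('0') = 54
'Y': A..Z range, ord('Y') − ord('A') = 24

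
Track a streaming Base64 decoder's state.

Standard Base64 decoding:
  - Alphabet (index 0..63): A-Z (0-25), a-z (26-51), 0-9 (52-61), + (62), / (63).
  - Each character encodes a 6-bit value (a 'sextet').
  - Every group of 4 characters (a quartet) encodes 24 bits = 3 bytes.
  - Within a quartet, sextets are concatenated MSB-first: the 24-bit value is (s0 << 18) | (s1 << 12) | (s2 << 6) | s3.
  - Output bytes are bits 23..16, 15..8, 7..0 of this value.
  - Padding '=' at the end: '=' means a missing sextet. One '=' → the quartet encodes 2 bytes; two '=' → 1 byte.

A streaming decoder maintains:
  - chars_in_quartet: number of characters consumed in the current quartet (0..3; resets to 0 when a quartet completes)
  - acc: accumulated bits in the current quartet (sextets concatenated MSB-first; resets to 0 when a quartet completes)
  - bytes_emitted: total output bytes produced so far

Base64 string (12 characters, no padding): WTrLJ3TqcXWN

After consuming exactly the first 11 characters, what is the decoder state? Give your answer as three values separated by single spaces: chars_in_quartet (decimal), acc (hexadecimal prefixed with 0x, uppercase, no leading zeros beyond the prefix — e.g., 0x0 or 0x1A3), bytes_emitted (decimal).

Answer: 3 0x1C5D6 6

Derivation:
After char 0 ('W'=22): chars_in_quartet=1 acc=0x16 bytes_emitted=0
After char 1 ('T'=19): chars_in_quartet=2 acc=0x593 bytes_emitted=0
After char 2 ('r'=43): chars_in_quartet=3 acc=0x164EB bytes_emitted=0
After char 3 ('L'=11): chars_in_quartet=4 acc=0x593ACB -> emit 59 3A CB, reset; bytes_emitted=3
After char 4 ('J'=9): chars_in_quartet=1 acc=0x9 bytes_emitted=3
After char 5 ('3'=55): chars_in_quartet=2 acc=0x277 bytes_emitted=3
After char 6 ('T'=19): chars_in_quartet=3 acc=0x9DD3 bytes_emitted=3
After char 7 ('q'=42): chars_in_quartet=4 acc=0x2774EA -> emit 27 74 EA, reset; bytes_emitted=6
After char 8 ('c'=28): chars_in_quartet=1 acc=0x1C bytes_emitted=6
After char 9 ('X'=23): chars_in_quartet=2 acc=0x717 bytes_emitted=6
After char 10 ('W'=22): chars_in_quartet=3 acc=0x1C5D6 bytes_emitted=6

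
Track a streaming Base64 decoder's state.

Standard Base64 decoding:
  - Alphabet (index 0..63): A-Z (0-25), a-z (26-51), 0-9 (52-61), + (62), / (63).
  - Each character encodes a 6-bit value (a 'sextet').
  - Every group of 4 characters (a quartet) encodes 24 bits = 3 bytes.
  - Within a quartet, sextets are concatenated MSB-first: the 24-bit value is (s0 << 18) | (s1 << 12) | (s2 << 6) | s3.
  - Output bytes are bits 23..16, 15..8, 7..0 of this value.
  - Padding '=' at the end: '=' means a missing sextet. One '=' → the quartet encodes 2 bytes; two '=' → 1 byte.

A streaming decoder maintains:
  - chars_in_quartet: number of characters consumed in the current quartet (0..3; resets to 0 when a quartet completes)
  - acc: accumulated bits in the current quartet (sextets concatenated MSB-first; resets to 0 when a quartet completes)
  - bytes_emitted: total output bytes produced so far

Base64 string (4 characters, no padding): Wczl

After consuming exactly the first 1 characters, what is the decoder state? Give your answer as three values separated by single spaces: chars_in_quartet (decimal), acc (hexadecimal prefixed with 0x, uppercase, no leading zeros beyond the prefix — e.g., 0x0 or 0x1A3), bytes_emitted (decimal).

Answer: 1 0x16 0

Derivation:
After char 0 ('W'=22): chars_in_quartet=1 acc=0x16 bytes_emitted=0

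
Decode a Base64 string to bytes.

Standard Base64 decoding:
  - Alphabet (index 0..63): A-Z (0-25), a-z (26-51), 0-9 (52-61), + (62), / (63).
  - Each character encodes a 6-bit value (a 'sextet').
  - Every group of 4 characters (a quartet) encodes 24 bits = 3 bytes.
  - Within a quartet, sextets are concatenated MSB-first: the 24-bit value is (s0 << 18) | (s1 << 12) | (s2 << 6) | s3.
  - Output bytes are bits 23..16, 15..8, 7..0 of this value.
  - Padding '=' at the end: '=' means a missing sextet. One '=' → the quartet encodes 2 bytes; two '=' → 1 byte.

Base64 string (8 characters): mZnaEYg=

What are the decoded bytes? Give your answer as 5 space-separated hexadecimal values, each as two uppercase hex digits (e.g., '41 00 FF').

After char 0 ('m'=38): chars_in_quartet=1 acc=0x26 bytes_emitted=0
After char 1 ('Z'=25): chars_in_quartet=2 acc=0x999 bytes_emitted=0
After char 2 ('n'=39): chars_in_quartet=3 acc=0x26667 bytes_emitted=0
After char 3 ('a'=26): chars_in_quartet=4 acc=0x9999DA -> emit 99 99 DA, reset; bytes_emitted=3
After char 4 ('E'=4): chars_in_quartet=1 acc=0x4 bytes_emitted=3
After char 5 ('Y'=24): chars_in_quartet=2 acc=0x118 bytes_emitted=3
After char 6 ('g'=32): chars_in_quartet=3 acc=0x4620 bytes_emitted=3
Padding '=': partial quartet acc=0x4620 -> emit 11 88; bytes_emitted=5

Answer: 99 99 DA 11 88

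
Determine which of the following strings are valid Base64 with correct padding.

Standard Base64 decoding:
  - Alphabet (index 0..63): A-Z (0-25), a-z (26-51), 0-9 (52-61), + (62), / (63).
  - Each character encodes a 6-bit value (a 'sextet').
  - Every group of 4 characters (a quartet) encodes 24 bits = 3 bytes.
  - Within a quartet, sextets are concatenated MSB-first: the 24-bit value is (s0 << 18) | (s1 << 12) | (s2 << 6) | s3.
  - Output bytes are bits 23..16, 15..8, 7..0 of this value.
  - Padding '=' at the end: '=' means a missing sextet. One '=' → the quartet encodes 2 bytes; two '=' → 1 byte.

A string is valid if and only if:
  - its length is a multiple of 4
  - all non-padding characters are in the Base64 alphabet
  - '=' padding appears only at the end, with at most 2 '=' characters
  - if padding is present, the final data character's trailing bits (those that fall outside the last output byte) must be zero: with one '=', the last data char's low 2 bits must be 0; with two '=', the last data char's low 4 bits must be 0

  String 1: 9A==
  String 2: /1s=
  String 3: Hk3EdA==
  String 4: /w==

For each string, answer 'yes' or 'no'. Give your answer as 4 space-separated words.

String 1: '9A==' → valid
String 2: '/1s=' → valid
String 3: 'Hk3EdA==' → valid
String 4: '/w==' → valid

Answer: yes yes yes yes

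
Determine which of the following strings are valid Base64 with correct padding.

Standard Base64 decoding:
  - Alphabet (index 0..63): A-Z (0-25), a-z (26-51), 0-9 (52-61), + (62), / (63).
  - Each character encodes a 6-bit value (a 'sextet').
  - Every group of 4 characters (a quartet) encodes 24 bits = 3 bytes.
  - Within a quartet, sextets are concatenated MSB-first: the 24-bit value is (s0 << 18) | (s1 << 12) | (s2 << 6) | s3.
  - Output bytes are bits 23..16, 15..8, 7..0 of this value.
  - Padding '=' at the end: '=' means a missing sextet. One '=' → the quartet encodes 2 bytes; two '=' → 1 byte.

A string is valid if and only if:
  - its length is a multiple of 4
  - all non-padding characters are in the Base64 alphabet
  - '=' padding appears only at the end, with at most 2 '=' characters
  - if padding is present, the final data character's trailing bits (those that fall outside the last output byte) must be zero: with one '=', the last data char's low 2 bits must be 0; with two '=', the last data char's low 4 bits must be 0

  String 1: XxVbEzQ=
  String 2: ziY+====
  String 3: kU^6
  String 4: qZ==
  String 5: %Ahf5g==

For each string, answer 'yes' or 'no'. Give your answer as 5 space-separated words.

Answer: yes no no no no

Derivation:
String 1: 'XxVbEzQ=' → valid
String 2: 'ziY+====' → invalid (4 pad chars (max 2))
String 3: 'kU^6' → invalid (bad char(s): ['^'])
String 4: 'qZ==' → invalid (bad trailing bits)
String 5: '%Ahf5g==' → invalid (bad char(s): ['%'])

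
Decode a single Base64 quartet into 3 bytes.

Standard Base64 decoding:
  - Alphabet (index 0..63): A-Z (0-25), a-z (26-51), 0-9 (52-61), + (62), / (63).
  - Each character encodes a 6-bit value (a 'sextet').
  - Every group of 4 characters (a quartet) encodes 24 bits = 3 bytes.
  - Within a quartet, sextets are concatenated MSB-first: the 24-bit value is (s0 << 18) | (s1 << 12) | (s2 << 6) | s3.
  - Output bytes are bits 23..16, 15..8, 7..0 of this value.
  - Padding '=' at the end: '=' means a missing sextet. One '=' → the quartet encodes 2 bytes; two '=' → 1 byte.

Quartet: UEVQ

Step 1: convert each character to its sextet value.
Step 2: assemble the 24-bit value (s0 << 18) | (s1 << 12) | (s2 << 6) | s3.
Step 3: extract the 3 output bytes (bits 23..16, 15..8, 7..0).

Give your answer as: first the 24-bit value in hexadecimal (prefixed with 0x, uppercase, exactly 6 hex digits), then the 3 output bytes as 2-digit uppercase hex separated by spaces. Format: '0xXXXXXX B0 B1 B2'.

Sextets: U=20, E=4, V=21, Q=16
24-bit: (20<<18) | (4<<12) | (21<<6) | 16
      = 0x500000 | 0x004000 | 0x000540 | 0x000010
      = 0x504550
Bytes: (v>>16)&0xFF=50, (v>>8)&0xFF=45, v&0xFF=50

Answer: 0x504550 50 45 50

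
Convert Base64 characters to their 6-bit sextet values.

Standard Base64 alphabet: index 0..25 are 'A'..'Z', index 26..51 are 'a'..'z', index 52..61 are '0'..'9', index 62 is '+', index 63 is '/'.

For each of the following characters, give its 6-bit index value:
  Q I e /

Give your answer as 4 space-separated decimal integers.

'Q': A..Z range, ord('Q') − ord('A') = 16
'I': A..Z range, ord('I') − ord('A') = 8
'e': a..z range, 26 + ord('e') − ord('a') = 30
'/': index 63

Answer: 16 8 30 63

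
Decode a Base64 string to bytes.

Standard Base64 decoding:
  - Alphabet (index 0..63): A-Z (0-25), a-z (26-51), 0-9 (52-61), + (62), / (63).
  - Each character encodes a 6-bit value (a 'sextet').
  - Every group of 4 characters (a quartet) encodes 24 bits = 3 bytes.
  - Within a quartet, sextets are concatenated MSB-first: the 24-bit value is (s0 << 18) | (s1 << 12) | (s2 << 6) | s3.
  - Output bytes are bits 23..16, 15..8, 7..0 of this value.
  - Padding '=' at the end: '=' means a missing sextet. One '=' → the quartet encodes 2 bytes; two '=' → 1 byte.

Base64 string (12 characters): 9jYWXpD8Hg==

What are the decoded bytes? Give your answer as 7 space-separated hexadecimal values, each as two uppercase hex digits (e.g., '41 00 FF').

After char 0 ('9'=61): chars_in_quartet=1 acc=0x3D bytes_emitted=0
After char 1 ('j'=35): chars_in_quartet=2 acc=0xF63 bytes_emitted=0
After char 2 ('Y'=24): chars_in_quartet=3 acc=0x3D8D8 bytes_emitted=0
After char 3 ('W'=22): chars_in_quartet=4 acc=0xF63616 -> emit F6 36 16, reset; bytes_emitted=3
After char 4 ('X'=23): chars_in_quartet=1 acc=0x17 bytes_emitted=3
After char 5 ('p'=41): chars_in_quartet=2 acc=0x5E9 bytes_emitted=3
After char 6 ('D'=3): chars_in_quartet=3 acc=0x17A43 bytes_emitted=3
After char 7 ('8'=60): chars_in_quartet=4 acc=0x5E90FC -> emit 5E 90 FC, reset; bytes_emitted=6
After char 8 ('H'=7): chars_in_quartet=1 acc=0x7 bytes_emitted=6
After char 9 ('g'=32): chars_in_quartet=2 acc=0x1E0 bytes_emitted=6
Padding '==': partial quartet acc=0x1E0 -> emit 1E; bytes_emitted=7

Answer: F6 36 16 5E 90 FC 1E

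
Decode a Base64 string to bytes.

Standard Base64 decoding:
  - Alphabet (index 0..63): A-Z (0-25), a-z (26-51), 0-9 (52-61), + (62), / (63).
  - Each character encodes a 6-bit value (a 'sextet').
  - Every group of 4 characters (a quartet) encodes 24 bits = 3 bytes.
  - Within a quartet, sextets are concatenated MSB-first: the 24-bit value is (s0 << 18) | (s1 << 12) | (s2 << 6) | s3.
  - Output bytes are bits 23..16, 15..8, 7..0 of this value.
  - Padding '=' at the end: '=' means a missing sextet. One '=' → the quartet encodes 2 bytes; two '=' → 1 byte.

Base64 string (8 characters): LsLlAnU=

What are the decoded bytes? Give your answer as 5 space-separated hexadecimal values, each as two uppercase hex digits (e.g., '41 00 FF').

After char 0 ('L'=11): chars_in_quartet=1 acc=0xB bytes_emitted=0
After char 1 ('s'=44): chars_in_quartet=2 acc=0x2EC bytes_emitted=0
After char 2 ('L'=11): chars_in_quartet=3 acc=0xBB0B bytes_emitted=0
After char 3 ('l'=37): chars_in_quartet=4 acc=0x2EC2E5 -> emit 2E C2 E5, reset; bytes_emitted=3
After char 4 ('A'=0): chars_in_quartet=1 acc=0x0 bytes_emitted=3
After char 5 ('n'=39): chars_in_quartet=2 acc=0x27 bytes_emitted=3
After char 6 ('U'=20): chars_in_quartet=3 acc=0x9D4 bytes_emitted=3
Padding '=': partial quartet acc=0x9D4 -> emit 02 75; bytes_emitted=5

Answer: 2E C2 E5 02 75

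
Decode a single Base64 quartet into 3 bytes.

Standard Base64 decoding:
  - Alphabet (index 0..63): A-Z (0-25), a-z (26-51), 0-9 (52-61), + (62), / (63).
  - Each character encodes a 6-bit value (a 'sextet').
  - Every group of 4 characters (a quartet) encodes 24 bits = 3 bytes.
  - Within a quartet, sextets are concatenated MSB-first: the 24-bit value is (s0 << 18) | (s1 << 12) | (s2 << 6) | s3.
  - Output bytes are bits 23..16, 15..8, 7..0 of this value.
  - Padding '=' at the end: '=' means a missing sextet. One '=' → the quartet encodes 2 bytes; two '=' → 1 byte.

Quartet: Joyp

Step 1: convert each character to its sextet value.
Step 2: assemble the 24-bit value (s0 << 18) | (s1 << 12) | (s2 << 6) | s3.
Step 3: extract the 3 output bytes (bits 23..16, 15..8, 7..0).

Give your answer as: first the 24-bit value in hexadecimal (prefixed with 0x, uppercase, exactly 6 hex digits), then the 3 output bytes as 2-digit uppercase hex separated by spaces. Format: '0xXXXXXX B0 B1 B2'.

Answer: 0x268CA9 26 8C A9

Derivation:
Sextets: J=9, o=40, y=50, p=41
24-bit: (9<<18) | (40<<12) | (50<<6) | 41
      = 0x240000 | 0x028000 | 0x000C80 | 0x000029
      = 0x268CA9
Bytes: (v>>16)&0xFF=26, (v>>8)&0xFF=8C, v&0xFF=A9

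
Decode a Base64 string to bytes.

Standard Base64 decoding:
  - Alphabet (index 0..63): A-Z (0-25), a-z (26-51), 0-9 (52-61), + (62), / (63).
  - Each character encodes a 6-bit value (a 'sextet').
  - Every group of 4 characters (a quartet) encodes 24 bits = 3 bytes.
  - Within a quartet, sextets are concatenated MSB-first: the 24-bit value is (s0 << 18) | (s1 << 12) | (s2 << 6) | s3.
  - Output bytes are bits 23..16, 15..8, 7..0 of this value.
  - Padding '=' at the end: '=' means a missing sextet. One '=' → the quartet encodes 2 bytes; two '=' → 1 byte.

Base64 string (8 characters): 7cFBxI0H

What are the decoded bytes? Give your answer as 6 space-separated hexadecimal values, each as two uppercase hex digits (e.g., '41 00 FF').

Answer: ED C1 41 C4 8D 07

Derivation:
After char 0 ('7'=59): chars_in_quartet=1 acc=0x3B bytes_emitted=0
After char 1 ('c'=28): chars_in_quartet=2 acc=0xEDC bytes_emitted=0
After char 2 ('F'=5): chars_in_quartet=3 acc=0x3B705 bytes_emitted=0
After char 3 ('B'=1): chars_in_quartet=4 acc=0xEDC141 -> emit ED C1 41, reset; bytes_emitted=3
After char 4 ('x'=49): chars_in_quartet=1 acc=0x31 bytes_emitted=3
After char 5 ('I'=8): chars_in_quartet=2 acc=0xC48 bytes_emitted=3
After char 6 ('0'=52): chars_in_quartet=3 acc=0x31234 bytes_emitted=3
After char 7 ('H'=7): chars_in_quartet=4 acc=0xC48D07 -> emit C4 8D 07, reset; bytes_emitted=6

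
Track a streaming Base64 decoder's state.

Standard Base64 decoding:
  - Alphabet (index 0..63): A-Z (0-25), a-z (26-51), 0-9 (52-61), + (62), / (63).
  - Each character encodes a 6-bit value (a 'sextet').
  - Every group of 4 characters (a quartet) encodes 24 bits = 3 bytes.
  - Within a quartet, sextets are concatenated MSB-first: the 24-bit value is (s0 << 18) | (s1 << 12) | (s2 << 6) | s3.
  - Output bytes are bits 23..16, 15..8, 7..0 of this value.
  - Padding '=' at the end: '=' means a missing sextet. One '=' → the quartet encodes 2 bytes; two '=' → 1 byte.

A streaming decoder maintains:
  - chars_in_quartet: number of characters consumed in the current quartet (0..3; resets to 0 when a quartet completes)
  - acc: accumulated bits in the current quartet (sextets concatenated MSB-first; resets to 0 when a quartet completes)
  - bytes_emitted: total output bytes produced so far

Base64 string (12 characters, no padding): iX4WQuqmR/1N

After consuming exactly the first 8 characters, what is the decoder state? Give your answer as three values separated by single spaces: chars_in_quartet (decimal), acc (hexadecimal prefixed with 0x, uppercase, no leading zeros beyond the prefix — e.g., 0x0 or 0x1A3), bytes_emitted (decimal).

After char 0 ('i'=34): chars_in_quartet=1 acc=0x22 bytes_emitted=0
After char 1 ('X'=23): chars_in_quartet=2 acc=0x897 bytes_emitted=0
After char 2 ('4'=56): chars_in_quartet=3 acc=0x225F8 bytes_emitted=0
After char 3 ('W'=22): chars_in_quartet=4 acc=0x897E16 -> emit 89 7E 16, reset; bytes_emitted=3
After char 4 ('Q'=16): chars_in_quartet=1 acc=0x10 bytes_emitted=3
After char 5 ('u'=46): chars_in_quartet=2 acc=0x42E bytes_emitted=3
After char 6 ('q'=42): chars_in_quartet=3 acc=0x10BAA bytes_emitted=3
After char 7 ('m'=38): chars_in_quartet=4 acc=0x42EAA6 -> emit 42 EA A6, reset; bytes_emitted=6

Answer: 0 0x0 6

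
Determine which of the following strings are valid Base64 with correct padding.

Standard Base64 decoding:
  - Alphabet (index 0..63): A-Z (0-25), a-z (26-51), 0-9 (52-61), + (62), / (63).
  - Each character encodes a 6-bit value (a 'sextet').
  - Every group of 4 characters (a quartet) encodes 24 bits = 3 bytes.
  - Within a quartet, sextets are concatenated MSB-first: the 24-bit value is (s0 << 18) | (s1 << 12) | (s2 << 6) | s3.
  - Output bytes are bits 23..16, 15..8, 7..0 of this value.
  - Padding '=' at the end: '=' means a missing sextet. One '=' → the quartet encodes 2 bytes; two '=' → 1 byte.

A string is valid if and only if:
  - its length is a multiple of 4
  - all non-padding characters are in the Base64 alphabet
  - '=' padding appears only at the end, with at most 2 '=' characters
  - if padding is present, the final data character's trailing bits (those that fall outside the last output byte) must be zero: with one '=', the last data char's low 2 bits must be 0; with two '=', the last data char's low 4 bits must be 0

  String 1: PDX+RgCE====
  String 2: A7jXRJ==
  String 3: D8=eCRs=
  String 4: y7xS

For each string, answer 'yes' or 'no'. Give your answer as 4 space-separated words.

Answer: no no no yes

Derivation:
String 1: 'PDX+RgCE====' → invalid (4 pad chars (max 2))
String 2: 'A7jXRJ==' → invalid (bad trailing bits)
String 3: 'D8=eCRs=' → invalid (bad char(s): ['=']; '=' in middle)
String 4: 'y7xS' → valid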